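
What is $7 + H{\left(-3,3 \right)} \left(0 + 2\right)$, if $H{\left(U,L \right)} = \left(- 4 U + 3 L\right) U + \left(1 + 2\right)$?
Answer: $-113$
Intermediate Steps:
$H{\left(U,L \right)} = 3 + U \left(- 4 U + 3 L\right)$ ($H{\left(U,L \right)} = U \left(- 4 U + 3 L\right) + 3 = 3 + U \left(- 4 U + 3 L\right)$)
$7 + H{\left(-3,3 \right)} \left(0 + 2\right) = 7 + \left(3 - 4 \left(-3\right)^{2} + 3 \cdot 3 \left(-3\right)\right) \left(0 + 2\right) = 7 + \left(3 - 36 - 27\right) 2 = 7 - 120 = -113$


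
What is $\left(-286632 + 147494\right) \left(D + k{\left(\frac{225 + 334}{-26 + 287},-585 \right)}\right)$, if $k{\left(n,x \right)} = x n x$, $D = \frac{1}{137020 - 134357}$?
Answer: $- \frac{7875859385386652}{77227} \approx -1.0198 \cdot 10^{11}$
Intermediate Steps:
$D = \frac{1}{2663} \approx 0.00037552$
$k{\left(n,x \right)} = n x^{2}$
$\left(-286632 + 147494\right) \left(D + k{\left(\frac{225 + 334}{-26 + 287},-585 \right)}\right) = \left(-286632 + 147494\right) \left(\frac{1}{2663} + \frac{225 + 334}{-26 + 287} \left(-585\right)^{2}\right) = - 139138 \left(\frac{1}{2663} + \frac{559}{261} \cdot 342225\right) = - 139138 \left(\frac{1}{2663} + \frac{21255975}{29}\right) = \left(-139138\right) \frac{56604661454}{77227} = - \frac{7875859385386652}{77227}$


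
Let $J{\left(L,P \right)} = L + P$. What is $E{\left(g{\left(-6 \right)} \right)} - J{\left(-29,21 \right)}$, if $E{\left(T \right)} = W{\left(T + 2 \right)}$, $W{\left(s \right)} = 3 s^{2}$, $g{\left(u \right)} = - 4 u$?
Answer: $2036$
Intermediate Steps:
$E{\left(T \right)} = 3 \left(2 + T\right)^{2}$ ($E{\left(T \right)} = 3 \left(T + 2\right)^{2} = 3 \left(2 + T\right)^{2}$)
$E{\left(g{\left(-6 \right)} \right)} - J{\left(-29,21 \right)} = 3 \left(2 - -24\right)^{2} - \left(-29 + 21\right) = 3 \left(2 + 24\right)^{2} - -8 = 3 \cdot 26^{2} + 8 = 3 \cdot 676 + 8 = 2028 + 8 = 2036$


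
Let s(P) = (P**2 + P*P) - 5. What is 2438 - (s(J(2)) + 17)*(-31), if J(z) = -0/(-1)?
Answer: 2810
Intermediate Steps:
J(z) = 0 (J(z) = -0*(-1) = -1*0 = 0)
s(P) = -5 + 2*P**2 (s(P) = (P**2 + P**2) - 5 = 2*P**2 - 5 = -5 + 2*P**2)
2438 - (s(J(2)) + 17)*(-31) = 2438 - ((-5 + 2*0**2) + 17)*(-31) = 2438 - ((-5 + 2*0) + 17)*(-31) = 2438 - ((-5 + 0) + 17)*(-31) = 2438 - (-5 + 17)*(-31) = 2438 - 12*(-31) = 2438 - 1*(-372) = 2438 + 372 = 2810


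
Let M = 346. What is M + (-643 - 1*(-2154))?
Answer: 1857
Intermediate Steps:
M + (-643 - 1*(-2154)) = 346 + (-643 - 1*(-2154)) = 346 + (-643 + 2154) = 346 + 1511 = 1857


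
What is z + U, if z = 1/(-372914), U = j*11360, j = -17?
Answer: -72017151681/372914 ≈ -1.9312e+5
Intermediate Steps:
U = -193120 (U = -17*11360 = -193120)
z = -1/372914 ≈ -2.6816e-6
z + U = -1/372914 - 193120 = -72017151681/372914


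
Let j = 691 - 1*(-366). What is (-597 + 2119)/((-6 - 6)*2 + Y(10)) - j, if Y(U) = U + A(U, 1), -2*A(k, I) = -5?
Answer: -27355/23 ≈ -1189.3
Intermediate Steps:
A(k, I) = 5/2 (A(k, I) = -½*(-5) = 5/2)
j = 1057 (j = 691 + 366 = 1057)
Y(U) = 5/2 + U (Y(U) = U + 5/2 = 5/2 + U)
(-597 + 2119)/((-6 - 6)*2 + Y(10)) - j = (-597 + 2119)/((-6 - 6)*2 + (5/2 + 10)) - 1*1057 = 1522/(-12*2 + 25/2) - 1057 = 1522/(-24 + 25/2) - 1057 = 1522/(-23/2) - 1057 = 1522*(-2/23) - 1057 = -3044/23 - 1057 = -27355/23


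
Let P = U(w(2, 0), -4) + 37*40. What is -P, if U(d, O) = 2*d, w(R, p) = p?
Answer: -1480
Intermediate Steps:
P = 1480 (P = 2*0 + 37*40 = 0 + 1480 = 1480)
-P = -1*1480 = -1480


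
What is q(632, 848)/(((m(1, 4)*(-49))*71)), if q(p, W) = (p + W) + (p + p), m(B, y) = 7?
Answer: -8/71 ≈ -0.11268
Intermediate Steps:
q(p, W) = W + 3*p (q(p, W) = (W + p) + 2*p = W + 3*p)
q(632, 848)/(((m(1, 4)*(-49))*71)) = (848 + 3*632)/(((7*(-49))*71)) = (848 + 1896)/((-343*71)) = 2744/(-24353) = 2744*(-1/24353) = -8/71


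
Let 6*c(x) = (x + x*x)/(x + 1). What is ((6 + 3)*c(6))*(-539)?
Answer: -4851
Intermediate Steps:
c(x) = (x + x²)/(6*(1 + x)) (c(x) = ((x + x*x)/(x + 1))/6 = ((x + x²)/(1 + x))/6 = (x + x²)/(6*(1 + x)))
((6 + 3)*c(6))*(-539) = ((6 + 3)*((⅙)*6))*(-539) = (9*1)*(-539) = 9*(-539) = -4851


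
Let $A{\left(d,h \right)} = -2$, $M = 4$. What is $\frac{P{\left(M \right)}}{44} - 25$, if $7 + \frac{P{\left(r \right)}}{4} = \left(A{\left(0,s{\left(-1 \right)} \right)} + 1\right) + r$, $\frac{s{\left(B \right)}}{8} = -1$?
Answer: $- \frac{279}{11} \approx -25.364$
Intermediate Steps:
$s{\left(B \right)} = -8$ ($s{\left(B \right)} = 8 \left(-1\right) = -8$)
$P{\left(r \right)} = -32 + 4 r$ ($P{\left(r \right)} = -28 + 4 \left(\left(-2 + 1\right) + r\right) = -28 + 4 \left(-1 + r\right) = -28 + \left(-4 + 4 r\right) = -32 + 4 r$)
$\frac{P{\left(M \right)}}{44} - 25 = \frac{-32 + 4 \cdot 4}{44} - 25 = \left(-32 + 16\right) \frac{1}{44} - 25 = \left(-16\right) \frac{1}{44} - 25 = - \frac{4}{11} - 25 = - \frac{279}{11}$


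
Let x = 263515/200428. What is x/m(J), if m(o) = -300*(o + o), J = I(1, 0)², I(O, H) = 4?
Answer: -52703/384821760 ≈ -0.00013695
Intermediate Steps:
J = 16 (J = 4² = 16)
m(o) = -600*o
x = 263515/200428 (x = 263515*(1/200428) = 263515/200428 ≈ 1.3148)
x/m(J) = 263515/(200428*((-600*16))) = (263515/200428)/(-9600) = (263515/200428)*(-1/9600) = -52703/384821760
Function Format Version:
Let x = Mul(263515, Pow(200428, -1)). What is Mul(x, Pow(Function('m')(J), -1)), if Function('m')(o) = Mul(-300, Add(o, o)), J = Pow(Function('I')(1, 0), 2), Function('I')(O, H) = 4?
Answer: Rational(-52703, 384821760) ≈ -0.00013695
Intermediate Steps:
J = 16 (J = Pow(4, 2) = 16)
Function('m')(o) = Mul(-600, o) (Function('m')(o) = Mul(-300, Mul(2, o)) = Mul(-600, o))
x = Rational(263515, 200428) (x = Mul(263515, Rational(1, 200428)) = Rational(263515, 200428) ≈ 1.3148)
Mul(x, Pow(Function('m')(J), -1)) = Mul(Rational(263515, 200428), Pow(Mul(-600, 16), -1)) = Mul(Rational(263515, 200428), Pow(-9600, -1)) = Mul(Rational(263515, 200428), Rational(-1, 9600)) = Rational(-52703, 384821760)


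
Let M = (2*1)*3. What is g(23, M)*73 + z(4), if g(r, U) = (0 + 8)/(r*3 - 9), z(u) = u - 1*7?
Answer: 101/15 ≈ 6.7333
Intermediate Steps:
M = 6 (M = 2*3 = 6)
z(u) = -7 + u (z(u) = u - 7 = -7 + u)
g(r, U) = 8/(-9 + 3*r) (g(r, U) = 8/(3*r - 9) = 8/(-9 + 3*r))
g(23, M)*73 + z(4) = (8/(3*(-3 + 23)))*73 + (-7 + 4) = ((8/3)/20)*73 - 3 = ((8/3)*(1/20))*73 - 3 = (2/15)*73 - 3 = 146/15 - 3 = 101/15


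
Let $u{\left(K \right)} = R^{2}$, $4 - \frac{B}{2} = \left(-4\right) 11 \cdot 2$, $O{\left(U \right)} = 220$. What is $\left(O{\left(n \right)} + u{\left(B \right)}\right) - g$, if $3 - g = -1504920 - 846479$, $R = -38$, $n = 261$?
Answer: $-2349738$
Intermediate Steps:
$g = 2351402$ ($g = 3 - \left(-1504920 - 846479\right) = 3 - -2351399 = 3 + 2351399 = 2351402$)
$B = 184$ ($B = 8 - 2 \left(-4\right) 11 \cdot 2 = 8 - 2 \left(\left(-44\right) 2\right) = 8 - -176 = 8 + 176 = 184$)
$u{\left(K \right)} = 1444$ ($u{\left(K \right)} = \left(-38\right)^{2} = 1444$)
$\left(O{\left(n \right)} + u{\left(B \right)}\right) - g = \left(220 + 1444\right) - 2351402 = 1664 - 2351402 = -2349738$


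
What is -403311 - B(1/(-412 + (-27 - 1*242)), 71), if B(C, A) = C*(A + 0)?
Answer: -274654720/681 ≈ -4.0331e+5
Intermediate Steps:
B(C, A) = A*C (B(C, A) = C*A = A*C)
-403311 - B(1/(-412 + (-27 - 1*242)), 71) = -403311 - 71/(-412 + (-27 - 1*242)) = -403311 - 71/(-412 + (-27 - 242)) = -403311 - 71/(-412 - 269) = -403311 - 71/(-681) = -403311 - 71*(-1)/681 = -403311 - 1*(-71/681) = -403311 + 71/681 = -274654720/681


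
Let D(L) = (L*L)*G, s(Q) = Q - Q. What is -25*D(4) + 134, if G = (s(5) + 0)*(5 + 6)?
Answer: 134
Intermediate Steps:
s(Q) = 0
G = 0 (G = (0 + 0)*(5 + 6) = 0*11 = 0)
D(L) = 0 (D(L) = (L*L)*0 = L²*0 = 0)
-25*D(4) + 134 = -25*0 + 134 = 0 + 134 = 134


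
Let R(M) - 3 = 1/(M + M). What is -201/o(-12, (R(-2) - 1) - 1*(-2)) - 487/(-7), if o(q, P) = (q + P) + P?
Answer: 2399/21 ≈ 114.24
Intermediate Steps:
R(M) = 3 + 1/(2*M) (R(M) = 3 + 1/(M + M) = 3 + 1/(2*M))
o(q, P) = q + 2*P (o(q, P) = (P + q) + P = q + 2*P)
-201/o(-12, (R(-2) - 1) - 1*(-2)) - 487/(-7) = -201/(-12 + 2*(((3 + (1/2)/(-2)) - 1) - 1*(-2))) - 487/(-7) = -201/(-12 + 2*(((3 + (1/2)*(-1/2)) - 1) + 2)) - 487*(-1/7) = -201/(-12 + 2*(((3 - 1/4) - 1) + 2)) + 487/7 = -201/(-12 + 2*((11/4 - 1) + 2)) + 487/7 = -201/(-12 + 2*(7/4 + 2)) + 487/7 = -201/(-12 + 2*(15/4)) + 487/7 = -201/(-12 + 15/2) + 487/7 = -201/(-9/2) + 487/7 = -201*(-2/9) + 487/7 = 134/3 + 487/7 = 2399/21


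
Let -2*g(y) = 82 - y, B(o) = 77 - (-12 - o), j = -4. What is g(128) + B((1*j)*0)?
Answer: 112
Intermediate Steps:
B(o) = 89 + o (B(o) = 77 + (12 + o) = 89 + o)
g(y) = -41 + y/2 (g(y) = -(82 - y)/2 = -41 + y/2)
g(128) + B((1*j)*0) = (-41 + (½)*128) + (89 + (1*(-4))*0) = (-41 + 64) + (89 - 4*0) = 23 + (89 + 0) = 23 + 89 = 112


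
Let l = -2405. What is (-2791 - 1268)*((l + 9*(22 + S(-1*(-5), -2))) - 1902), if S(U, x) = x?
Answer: 16751493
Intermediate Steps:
(-2791 - 1268)*((l + 9*(22 + S(-1*(-5), -2))) - 1902) = (-2791 - 1268)*((-2405 + 9*(22 - 2)) - 1902) = -4059*((-2405 + 9*20) - 1902) = -4059*((-2405 + 180) - 1902) = -4059*(-2225 - 1902) = -4059*(-4127) = 16751493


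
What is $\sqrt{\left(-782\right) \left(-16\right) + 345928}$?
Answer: $2 \sqrt{89610} \approx 598.7$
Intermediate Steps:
$\sqrt{\left(-782\right) \left(-16\right) + 345928} = \sqrt{12512 + 345928} = \sqrt{358440} = 2 \sqrt{89610}$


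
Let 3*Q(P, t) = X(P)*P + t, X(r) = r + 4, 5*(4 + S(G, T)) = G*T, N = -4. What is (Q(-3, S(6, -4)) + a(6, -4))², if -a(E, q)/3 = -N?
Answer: 57121/225 ≈ 253.87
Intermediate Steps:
S(G, T) = -4 + G*T/5 (S(G, T) = -4 + (G*T)/5 = -4 + G*T/5)
X(r) = 4 + r
Q(P, t) = t/3 + P*(4 + P)/3 (Q(P, t) = ((4 + P)*P + t)/3 = (P*(4 + P) + t)/3 = (t + P*(4 + P))/3 = t/3 + P*(4 + P)/3)
a(E, q) = -12 (a(E, q) = -(-3)*(-4) = -3*4 = -12)
(Q(-3, S(6, -4)) + a(6, -4))² = (((-4 + (⅕)*6*(-4))/3 + (⅓)*(-3)*(4 - 3)) - 12)² = (((-4 - 24/5)/3 + (⅓)*(-3)*1) - 12)² = (((⅓)*(-44/5) - 1) - 12)² = ((-44/15 - 1) - 12)² = (-59/15 - 12)² = (-239/15)² = 57121/225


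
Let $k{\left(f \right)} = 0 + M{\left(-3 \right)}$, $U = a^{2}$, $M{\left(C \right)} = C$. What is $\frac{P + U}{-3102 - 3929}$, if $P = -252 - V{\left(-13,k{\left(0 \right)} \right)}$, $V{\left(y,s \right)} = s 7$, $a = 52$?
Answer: $- \frac{2473}{7031} \approx -0.35173$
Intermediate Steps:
$U = 2704$ ($U = 52^{2} = 2704$)
$k{\left(f \right)} = -3$ ($k{\left(f \right)} = 0 - 3 = -3$)
$V{\left(y,s \right)} = 7 s$
$P = -231$ ($P = -252 - 7 \left(-3\right) = -252 - -21 = -252 + 21 = -231$)
$\frac{P + U}{-3102 - 3929} = \frac{-231 + 2704}{-3102 - 3929} = \frac{2473}{-7031} = 2473 \left(- \frac{1}{7031}\right) = - \frac{2473}{7031}$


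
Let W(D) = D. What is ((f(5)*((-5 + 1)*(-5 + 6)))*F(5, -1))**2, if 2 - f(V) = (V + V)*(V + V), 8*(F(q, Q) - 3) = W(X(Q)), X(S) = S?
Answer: 1270129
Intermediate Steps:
F(q, Q) = 3 + Q/8
f(V) = 2 - 4*V**2 (f(V) = 2 - (V + V)*(V + V) = 2 - 2*V*2*V = 2 - 4*V**2)
((f(5)*((-5 + 1)*(-5 + 6)))*F(5, -1))**2 = (((2 - 4*5**2)*((-5 + 1)*(-5 + 6)))*(3 + (1/8)*(-1)))**2 = (((2 - 4*25)*(-4*1))*(3 - 1/8))**2 = (((2 - 100)*(-4))*(23/8))**2 = (-98*(-4)*(23/8))**2 = (392*(23/8))**2 = 1127**2 = 1270129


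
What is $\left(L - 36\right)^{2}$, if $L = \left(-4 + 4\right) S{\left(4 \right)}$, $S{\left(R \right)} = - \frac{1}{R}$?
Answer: $1296$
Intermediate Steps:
$L = 0$ ($L = \left(-4 + 4\right) \left(- \frac{1}{4}\right) = 0 \left(\left(-1\right) \frac{1}{4}\right) = 0 \left(- \frac{1}{4}\right) = 0$)
$\left(L - 36\right)^{2} = \left(0 - 36\right)^{2} = \left(-36\right)^{2} = 1296$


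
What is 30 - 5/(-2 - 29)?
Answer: 935/31 ≈ 30.161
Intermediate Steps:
30 - 5/(-2 - 29) = 30 - 5/(-31) = 30 - 1/31*(-5) = 30 + 5/31 = 935/31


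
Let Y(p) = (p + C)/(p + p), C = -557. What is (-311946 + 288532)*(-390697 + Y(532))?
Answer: 4866619017531/532 ≈ 9.1478e+9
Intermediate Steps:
Y(p) = (-557 + p)/(2*p) (Y(p) = (p - 557)/(p + p) = (-557 + p)/((2*p)) = (-557 + p)*(1/(2*p)) = (-557 + p)/(2*p))
(-311946 + 288532)*(-390697 + Y(532)) = (-311946 + 288532)*(-390697 + (1/2)*(-557 + 532)/532) = -23414*(-390697 + (1/2)*(1/532)*(-25)) = -23414*(-390697 - 25/1064) = -23414*(-415701633/1064) = 4866619017531/532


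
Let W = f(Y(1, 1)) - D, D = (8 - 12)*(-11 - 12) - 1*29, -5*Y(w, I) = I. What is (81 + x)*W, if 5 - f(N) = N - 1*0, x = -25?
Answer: -16184/5 ≈ -3236.8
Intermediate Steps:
Y(w, I) = -I/5
D = 63 (D = -4*(-23) - 29 = 92 - 29 = 63)
f(N) = 5 - N (f(N) = 5 - (N - 1*0) = 5 - (N + 0) = 5 - N)
W = -289/5 (W = (5 - (-1)/5) - 1*63 = (5 - 1*(-1/5)) - 63 = (5 + 1/5) - 63 = 26/5 - 63 = -289/5 ≈ -57.800)
(81 + x)*W = (81 - 25)*(-289/5) = 56*(-289/5) = -16184/5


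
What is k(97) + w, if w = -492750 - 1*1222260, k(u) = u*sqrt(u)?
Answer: -1715010 + 97*sqrt(97) ≈ -1.7141e+6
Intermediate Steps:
k(u) = u**(3/2)
w = -1715010 (w = -492750 - 1222260 = -1715010)
k(97) + w = 97**(3/2) - 1715010 = 97*sqrt(97) - 1715010 = -1715010 + 97*sqrt(97)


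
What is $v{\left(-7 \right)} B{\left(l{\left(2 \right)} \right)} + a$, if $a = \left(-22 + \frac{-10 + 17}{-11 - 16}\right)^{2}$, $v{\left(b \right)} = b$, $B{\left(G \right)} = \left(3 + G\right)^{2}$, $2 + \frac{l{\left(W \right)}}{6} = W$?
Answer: $\frac{315274}{729} \approx 432.47$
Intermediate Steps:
$l{\left(W \right)} = -12 + 6 W$
$a = \frac{361201}{729}$ ($a = \left(-22 + \frac{7}{-27}\right)^{2} = \left(-22 + 7 \left(- \frac{1}{27}\right)\right)^{2} = \left(-22 - \frac{7}{27}\right)^{2} = \left(- \frac{601}{27}\right)^{2} = \frac{361201}{729} \approx 495.47$)
$v{\left(-7 \right)} B{\left(l{\left(2 \right)} \right)} + a = - 7 \left(3 + \left(-12 + 6 \cdot 2\right)\right)^{2} + \frac{361201}{729} = - 7 \left(3 + \left(-12 + 12\right)\right)^{2} + \frac{361201}{729} = - 7 \left(3 + 0\right)^{2} + \frac{361201}{729} = - 7 \cdot 3^{2} + \frac{361201}{729} = \left(-7\right) 9 + \frac{361201}{729} = -63 + \frac{361201}{729} = \frac{315274}{729}$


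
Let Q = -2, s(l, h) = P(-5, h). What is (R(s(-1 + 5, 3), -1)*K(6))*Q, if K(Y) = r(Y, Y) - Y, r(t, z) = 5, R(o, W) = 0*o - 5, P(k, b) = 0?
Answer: -10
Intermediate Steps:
s(l, h) = 0
R(o, W) = -5 (R(o, W) = 0 - 5 = -5)
K(Y) = 5 - Y
(R(s(-1 + 5, 3), -1)*K(6))*Q = -5*(5 - 1*6)*(-2) = -5*(5 - 6)*(-2) = -5*(-1)*(-2) = 5*(-2) = -10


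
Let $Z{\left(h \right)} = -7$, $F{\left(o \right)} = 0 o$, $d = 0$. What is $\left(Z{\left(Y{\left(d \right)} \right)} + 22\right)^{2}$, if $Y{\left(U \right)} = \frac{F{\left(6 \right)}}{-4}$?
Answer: $225$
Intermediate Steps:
$F{\left(o \right)} = 0$
$Y{\left(U \right)} = 0$ ($Y{\left(U \right)} = \frac{0}{-4} = 0 \left(- \frac{1}{4}\right) = 0$)
$\left(Z{\left(Y{\left(d \right)} \right)} + 22\right)^{2} = \left(-7 + 22\right)^{2} = 15^{2} = 225$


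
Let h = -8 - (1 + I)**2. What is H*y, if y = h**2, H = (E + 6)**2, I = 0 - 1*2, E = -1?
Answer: 2025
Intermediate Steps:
I = -2 (I = 0 - 2 = -2)
H = 25 (H = (-1 + 6)**2 = 5**2 = 25)
h = -9 (h = -8 - (1 - 2)**2 = -8 - 1*(-1)**2 = -8 - 1*1 = -8 - 1 = -9)
y = 81 (y = (-9)**2 = 81)
H*y = 25*81 = 2025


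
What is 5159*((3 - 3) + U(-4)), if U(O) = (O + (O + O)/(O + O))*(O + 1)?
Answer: 46431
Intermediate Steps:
U(O) = (1 + O)² (U(O) = (O + (2*O)/((2*O)))*(1 + O) = (O + (2*O)*(1/(2*O)))*(1 + O) = (O + 1)*(1 + O) = (1 + O)*(1 + O) = (1 + O)²)
5159*((3 - 3) + U(-4)) = 5159*((3 - 3) + (1 + (-4)² + 2*(-4))) = 5159*(0 + (1 + 16 - 8)) = 5159*(0 + 9) = 5159*9 = 46431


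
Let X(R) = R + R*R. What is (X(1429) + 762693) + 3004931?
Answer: 5811094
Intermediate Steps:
X(R) = R + R²
(X(1429) + 762693) + 3004931 = (1429*(1 + 1429) + 762693) + 3004931 = (1429*1430 + 762693) + 3004931 = (2043470 + 762693) + 3004931 = 2806163 + 3004931 = 5811094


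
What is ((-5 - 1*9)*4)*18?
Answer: -1008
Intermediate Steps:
((-5 - 1*9)*4)*18 = ((-5 - 9)*4)*18 = -14*4*18 = -56*18 = -1008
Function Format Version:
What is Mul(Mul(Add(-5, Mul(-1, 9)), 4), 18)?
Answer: -1008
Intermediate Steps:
Mul(Mul(Add(-5, Mul(-1, 9)), 4), 18) = Mul(Mul(Add(-5, -9), 4), 18) = Mul(Mul(-14, 4), 18) = Mul(-56, 18) = -1008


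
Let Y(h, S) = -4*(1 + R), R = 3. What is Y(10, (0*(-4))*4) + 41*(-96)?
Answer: -3952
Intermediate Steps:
Y(h, S) = -16 (Y(h, S) = -4*(1 + 3) = -4*4 = -16)
Y(10, (0*(-4))*4) + 41*(-96) = -16 + 41*(-96) = -16 - 3936 = -3952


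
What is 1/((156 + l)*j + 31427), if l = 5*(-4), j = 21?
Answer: 1/34283 ≈ 2.9169e-5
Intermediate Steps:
l = -20
1/((156 + l)*j + 31427) = 1/((156 - 20)*21 + 31427) = 1/(136*21 + 31427) = 1/(2856 + 31427) = 1/34283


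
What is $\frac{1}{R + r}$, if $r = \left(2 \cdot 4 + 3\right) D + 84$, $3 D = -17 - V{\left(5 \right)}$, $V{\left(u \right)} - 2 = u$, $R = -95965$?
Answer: $- \frac{1}{95969} \approx -1.042 \cdot 10^{-5}$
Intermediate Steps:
$V{\left(u \right)} = 2 + u$
$D = -8$ ($D = \frac{-17 - \left(2 + 5\right)}{3} = \frac{-17 - 7}{3} = \frac{1}{3} \left(-24\right) = -8$)
$r = -4$ ($r = \left(2 \cdot 4 + 3\right) \left(-8\right) + 84 = \left(8 + 3\right) \left(-8\right) + 84 = 11 \left(-8\right) + 84 = -88 + 84 = -4$)
$\frac{1}{R + r} = \frac{1}{-95965 - 4} = \frac{1}{-95969} = - \frac{1}{95969}$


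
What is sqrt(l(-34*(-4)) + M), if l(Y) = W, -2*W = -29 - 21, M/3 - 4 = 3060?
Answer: sqrt(9217) ≈ 96.005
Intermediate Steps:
M = 9192 (M = 12 + 3*3060 = 12 + 9180 = 9192)
W = 25 (W = -(-29 - 21)/2 = -1/2*(-50) = 25)
l(Y) = 25
sqrt(l(-34*(-4)) + M) = sqrt(25 + 9192) = sqrt(9217)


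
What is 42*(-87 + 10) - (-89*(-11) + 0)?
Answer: -4213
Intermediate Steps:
42*(-87 + 10) - (-89*(-11) + 0) = 42*(-77) - (979 + 0) = -3234 - 1*979 = -3234 - 979 = -4213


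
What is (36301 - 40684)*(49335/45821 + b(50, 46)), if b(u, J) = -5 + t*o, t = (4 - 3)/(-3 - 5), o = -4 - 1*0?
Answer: 1375030377/91642 ≈ 15004.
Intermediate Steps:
o = -4 (o = -4 + 0 = -4)
t = -1/8 (t = 1/(-8) = 1*(-1/8) = -1/8 ≈ -0.12500)
b(u, J) = -9/2 (b(u, J) = -5 - 1/8*(-4) = -5 + 1/2 = -9/2)
(36301 - 40684)*(49335/45821 + b(50, 46)) = (36301 - 40684)*(49335/45821 - 9/2) = -4383*(49335*(1/45821) - 9/2) = -4383*(49335/45821 - 9/2) = -4383*(-313719/91642) = 1375030377/91642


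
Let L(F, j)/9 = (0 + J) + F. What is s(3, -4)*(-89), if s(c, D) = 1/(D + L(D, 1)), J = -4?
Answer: 89/76 ≈ 1.1711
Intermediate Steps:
L(F, j) = -36 + 9*F (L(F, j) = 9*((0 - 4) + F) = 9*(-4 + F) = -36 + 9*F)
s(c, D) = 1/(-36 + 10*D) (s(c, D) = 1/(D + (-36 + 9*D)) = 1/(-36 + 10*D))
s(3, -4)*(-89) = (1/(2*(-18 + 5*(-4))))*(-89) = (1/(2*(-18 - 20)))*(-89) = ((½)/(-38))*(-89) = ((½)*(-1/38))*(-89) = -1/76*(-89) = 89/76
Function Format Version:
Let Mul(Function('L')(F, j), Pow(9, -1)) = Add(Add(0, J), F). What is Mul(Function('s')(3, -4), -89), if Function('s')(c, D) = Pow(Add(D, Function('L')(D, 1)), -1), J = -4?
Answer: Rational(89, 76) ≈ 1.1711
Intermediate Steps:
Function('L')(F, j) = Add(-36, Mul(9, F)) (Function('L')(F, j) = Mul(9, Add(Add(0, -4), F)) = Mul(9, Add(-4, F)) = Add(-36, Mul(9, F)))
Function('s')(c, D) = Pow(Add(-36, Mul(10, D)), -1) (Function('s')(c, D) = Pow(Add(D, Add(-36, Mul(9, D))), -1) = Pow(Add(-36, Mul(10, D)), -1))
Mul(Function('s')(3, -4), -89) = Mul(Mul(Rational(1, 2), Pow(Add(-18, Mul(5, -4)), -1)), -89) = Mul(Mul(Rational(1, 2), Pow(Add(-18, -20), -1)), -89) = Mul(Mul(Rational(1, 2), Pow(-38, -1)), -89) = Mul(Mul(Rational(1, 2), Rational(-1, 38)), -89) = Mul(Rational(-1, 76), -89) = Rational(89, 76)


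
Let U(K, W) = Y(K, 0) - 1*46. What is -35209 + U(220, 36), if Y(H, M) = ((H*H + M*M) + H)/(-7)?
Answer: -295405/7 ≈ -42201.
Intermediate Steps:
Y(H, M) = -H/7 - H²/7 - M²/7 (Y(H, M) = ((H² + M²) + H)*(-⅐) = (H + H² + M²)*(-⅐) = -H/7 - H²/7 - M²/7)
U(K, W) = -46 - K/7 - K²/7 (U(K, W) = (-K/7 - K²/7 - ⅐*0²) - 1*46 = (-K/7 - K²/7 - ⅐*0) - 46 = (-K/7 - K²/7 + 0) - 46 = (-K/7 - K²/7) - 46 = -46 - K/7 - K²/7)
-35209 + U(220, 36) = -35209 + (-46 - ⅐*220 - ⅐*220²) = -35209 + (-46 - 220/7 - ⅐*48400) = -35209 + (-46 - 220/7 - 48400/7) = -35209 - 48942/7 = -295405/7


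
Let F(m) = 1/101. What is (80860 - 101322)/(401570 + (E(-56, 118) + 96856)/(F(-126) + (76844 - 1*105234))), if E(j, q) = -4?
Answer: -4190893837/82246258477 ≈ -0.050955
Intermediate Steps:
F(m) = 1/101
(80860 - 101322)/(401570 + (E(-56, 118) + 96856)/(F(-126) + (76844 - 1*105234))) = (80860 - 101322)/(401570 + (-4 + 96856)/(1/101 + (76844 - 1*105234))) = -20462/(401570 + 96852/(1/101 + (76844 - 105234))) = -20462/(401570 + 96852/(1/101 - 28390)) = -20462/(401570 + 96852/(-2867389/101)) = -20462/(401570 + 96852*(-101/2867389)) = -20462/(401570 - 1397436/409627) = -20462/164492516954/409627 = -20462*409627/164492516954 = -4190893837/82246258477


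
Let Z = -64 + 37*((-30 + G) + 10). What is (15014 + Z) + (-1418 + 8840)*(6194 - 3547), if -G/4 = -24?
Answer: 19663796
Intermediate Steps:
G = 96 (G = -4*(-24) = 96)
Z = 2748 (Z = -64 + 37*((-30 + 96) + 10) = -64 + 37*(66 + 10) = -64 + 37*76 = -64 + 2812 = 2748)
(15014 + Z) + (-1418 + 8840)*(6194 - 3547) = (15014 + 2748) + (-1418 + 8840)*(6194 - 3547) = 17762 + 7422*2647 = 17762 + 19646034 = 19663796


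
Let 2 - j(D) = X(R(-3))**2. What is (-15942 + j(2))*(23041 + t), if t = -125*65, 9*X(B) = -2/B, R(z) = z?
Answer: -57775952608/243 ≈ -2.3776e+8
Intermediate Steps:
X(B) = -2/(9*B) (X(B) = (-2/B)/9 = -2/(9*B))
j(D) = 1454/729 (j(D) = 2 - (-2/9/(-3))**2 = 2 - (-2/9*(-1/3))**2 = 2 - (2/27)**2 = 2 - 1*4/729 = 2 - 4/729 = 1454/729)
t = -8125
(-15942 + j(2))*(23041 + t) = (-15942 + 1454/729)*(23041 - 8125) = -11620264/729*14916 = -57775952608/243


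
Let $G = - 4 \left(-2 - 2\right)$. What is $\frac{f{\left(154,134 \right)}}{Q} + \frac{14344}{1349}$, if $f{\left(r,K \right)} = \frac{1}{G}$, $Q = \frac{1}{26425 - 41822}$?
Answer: $- \frac{20541049}{21584} \approx -951.68$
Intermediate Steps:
$Q = - \frac{1}{15397}$ ($Q = \frac{1}{-15397} = - \frac{1}{15397} \approx -6.4948 \cdot 10^{-5}$)
$G = 16$ ($G = \left(-4\right) \left(-4\right) = 16$)
$f{\left(r,K \right)} = \frac{1}{16}$
$\frac{f{\left(154,134 \right)}}{Q} + \frac{14344}{1349} = \frac{1}{16 \left(- \frac{1}{15397}\right)} + \frac{14344}{1349} = \frac{1}{16} \left(-15397\right) + 14344 \cdot \frac{1}{1349} = - \frac{15397}{16} + \frac{14344}{1349} = - \frac{20541049}{21584}$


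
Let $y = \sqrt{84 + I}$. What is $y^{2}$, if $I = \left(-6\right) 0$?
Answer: $84$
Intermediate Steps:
$I = 0$
$y = 2 \sqrt{21}$ ($y = \sqrt{84 + 0} = \sqrt{84} = 2 \sqrt{21} \approx 9.1651$)
$y^{2} = \left(2 \sqrt{21}\right)^{2} = 84$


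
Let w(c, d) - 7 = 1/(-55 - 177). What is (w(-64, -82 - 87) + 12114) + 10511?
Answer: 5250623/232 ≈ 22632.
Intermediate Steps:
w(c, d) = 1623/232 (w(c, d) = 7 + 1/(-55 - 177) = 7 + 1/(-232) = 7 - 1/232 = 1623/232)
(w(-64, -82 - 87) + 12114) + 10511 = (1623/232 + 12114) + 10511 = 2812071/232 + 10511 = 5250623/232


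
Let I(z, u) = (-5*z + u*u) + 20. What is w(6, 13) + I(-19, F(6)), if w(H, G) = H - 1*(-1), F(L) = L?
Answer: 158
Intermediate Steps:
w(H, G) = 1 + H (w(H, G) = H + 1 = 1 + H)
I(z, u) = 20 + u² - 5*z (I(z, u) = (-5*z + u²) + 20 = (u² - 5*z) + 20 = 20 + u² - 5*z)
w(6, 13) + I(-19, F(6)) = (1 + 6) + (20 + 6² - 5*(-19)) = 7 + (20 + 36 + 95) = 7 + 151 = 158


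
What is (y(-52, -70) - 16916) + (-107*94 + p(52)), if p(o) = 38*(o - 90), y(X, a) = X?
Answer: -28470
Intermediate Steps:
p(o) = -3420 + 38*o (p(o) = 38*(-90 + o) = -3420 + 38*o)
(y(-52, -70) - 16916) + (-107*94 + p(52)) = (-52 - 16916) + (-107*94 + (-3420 + 38*52)) = -16968 + (-10058 + (-3420 + 1976)) = -16968 + (-10058 - 1444) = -16968 - 11502 = -28470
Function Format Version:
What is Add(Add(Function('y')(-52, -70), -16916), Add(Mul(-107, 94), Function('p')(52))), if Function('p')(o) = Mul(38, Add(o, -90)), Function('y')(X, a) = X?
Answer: -28470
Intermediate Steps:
Function('p')(o) = Add(-3420, Mul(38, o)) (Function('p')(o) = Mul(38, Add(-90, o)) = Add(-3420, Mul(38, o)))
Add(Add(Function('y')(-52, -70), -16916), Add(Mul(-107, 94), Function('p')(52))) = Add(Add(-52, -16916), Add(Mul(-107, 94), Add(-3420, Mul(38, 52)))) = Add(-16968, Add(-10058, Add(-3420, 1976))) = Add(-16968, Add(-10058, -1444)) = Add(-16968, -11502) = -28470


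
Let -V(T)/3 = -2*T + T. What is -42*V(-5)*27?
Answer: 17010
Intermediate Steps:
V(T) = 3*T (V(T) = -3*(-2*T + T) = -(-3)*T = 3*T)
-42*V(-5)*27 = -126*(-5)*27 = -42*(-15)*27 = 630*27 = 17010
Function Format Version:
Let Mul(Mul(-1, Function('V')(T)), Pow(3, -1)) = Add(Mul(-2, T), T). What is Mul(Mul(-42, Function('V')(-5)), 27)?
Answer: 17010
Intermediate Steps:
Function('V')(T) = Mul(3, T) (Function('V')(T) = Mul(-3, Add(Mul(-2, T), T)) = Mul(-3, Mul(-1, T)) = Mul(3, T))
Mul(Mul(-42, Function('V')(-5)), 27) = Mul(Mul(-42, Mul(3, -5)), 27) = Mul(Mul(-42, -15), 27) = Mul(630, 27) = 17010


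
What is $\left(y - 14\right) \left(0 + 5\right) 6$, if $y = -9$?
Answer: $-690$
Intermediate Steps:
$\left(y - 14\right) \left(0 + 5\right) 6 = \left(-9 - 14\right) \left(0 + 5\right) 6 = - 23 \cdot 5 \cdot 6 = \left(-23\right) 30 = -690$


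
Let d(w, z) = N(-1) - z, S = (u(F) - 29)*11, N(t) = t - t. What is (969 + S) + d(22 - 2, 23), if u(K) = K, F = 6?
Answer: 693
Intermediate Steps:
N(t) = 0
S = -253 (S = (6 - 29)*11 = -23*11 = -253)
d(w, z) = -z (d(w, z) = 0 - z = -z)
(969 + S) + d(22 - 2, 23) = (969 - 253) - 1*23 = 716 - 23 = 693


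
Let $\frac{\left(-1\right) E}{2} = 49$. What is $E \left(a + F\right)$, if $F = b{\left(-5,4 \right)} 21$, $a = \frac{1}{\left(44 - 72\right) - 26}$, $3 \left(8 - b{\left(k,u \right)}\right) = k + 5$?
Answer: $- \frac{444479}{27} \approx -16462.0$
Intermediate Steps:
$b{\left(k,u \right)} = \frac{19}{3} - \frac{k}{3}$ ($b{\left(k,u \right)} = 8 - \frac{k + 5}{3} = 8 - \frac{5 + k}{3} = 8 - \left(\frac{5}{3} + \frac{k}{3}\right) = \frac{19}{3} - \frac{k}{3}$)
$E = -98$ ($E = \left(-2\right) 49 = -98$)
$a = - \frac{1}{54}$ ($a = \frac{1}{-28 - 26} = \frac{1}{-54} = - \frac{1}{54} \approx -0.018519$)
$F = 168$ ($F = \left(\frac{19}{3} - - \frac{5}{3}\right) 21 = \left(\frac{19}{3} + \frac{5}{3}\right) 21 = 8 \cdot 21 = 168$)
$E \left(a + F\right) = - 98 \left(- \frac{1}{54} + 168\right) = \left(-98\right) \frac{9071}{54} = - \frac{444479}{27}$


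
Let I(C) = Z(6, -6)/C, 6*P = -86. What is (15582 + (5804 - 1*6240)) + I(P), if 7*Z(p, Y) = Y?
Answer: 4558964/301 ≈ 15146.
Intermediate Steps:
P = -43/3 (P = (⅙)*(-86) = -43/3 ≈ -14.333)
Z(p, Y) = Y/7
I(C) = -6/(7*C) (I(C) = ((⅐)*(-6))/C = -6/(7*C))
(15582 + (5804 - 1*6240)) + I(P) = (15582 + (5804 - 1*6240)) - 6/(7*(-43/3)) = (15582 + (5804 - 6240)) - 6/7*(-3/43) = (15582 - 436) + 18/301 = 15146 + 18/301 = 4558964/301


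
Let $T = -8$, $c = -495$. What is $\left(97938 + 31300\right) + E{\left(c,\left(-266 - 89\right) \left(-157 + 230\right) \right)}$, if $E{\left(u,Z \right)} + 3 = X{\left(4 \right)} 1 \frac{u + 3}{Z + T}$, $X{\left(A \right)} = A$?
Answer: $\frac{1116720291}{8641} \approx 1.2924 \cdot 10^{5}$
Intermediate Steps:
$E{\left(u,Z \right)} = -3 + \frac{4 \left(3 + u\right)}{-8 + Z}$ ($E{\left(u,Z \right)} = -3 + 4 \cdot 1 \frac{u + 3}{Z - 8} = -3 + 4 \frac{3 + u}{-8 + Z} = -3 + \frac{4 \left(3 + u\right)}{-8 + Z}$)
$\left(97938 + 31300\right) + E{\left(c,\left(-266 - 89\right) \left(-157 + 230\right) \right)} = \left(97938 + 31300\right) + \frac{36 - 3 \left(-266 - 89\right) \left(-157 + 230\right) + 4 \left(-495\right)}{-8 + \left(-266 - 89\right) \left(-157 + 230\right)} = 129238 + \frac{36 - 3 \left(\left(-355\right) 73\right) - 1980}{-8 - 25915} = 129238 + \frac{36 - -77745 - 1980}{-8 - 25915} = 129238 + \frac{36 + 77745 - 1980}{-25923} = 129238 - \frac{25267}{8641} = \frac{1116720291}{8641}$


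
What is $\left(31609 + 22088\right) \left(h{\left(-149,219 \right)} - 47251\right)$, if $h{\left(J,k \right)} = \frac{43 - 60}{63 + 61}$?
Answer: $- \frac{314618294277}{124} \approx -2.5372 \cdot 10^{9}$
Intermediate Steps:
$h{\left(J,k \right)} = - \frac{17}{124}$
$\left(31609 + 22088\right) \left(h{\left(-149,219 \right)} - 47251\right) = \left(31609 + 22088\right) \left(- \frac{17}{124} - 47251\right) = 53697 \left(- \frac{5859141}{124}\right) = - \frac{314618294277}{124}$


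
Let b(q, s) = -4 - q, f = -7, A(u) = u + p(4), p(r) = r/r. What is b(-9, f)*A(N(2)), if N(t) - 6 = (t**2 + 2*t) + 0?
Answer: 75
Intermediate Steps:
p(r) = 1
N(t) = 6 + t**2 + 2*t (N(t) = 6 + ((t**2 + 2*t) + 0) = 6 + (t**2 + 2*t) = 6 + t**2 + 2*t)
A(u) = 1 + u (A(u) = u + 1 = 1 + u)
b(-9, f)*A(N(2)) = (-4 - 1*(-9))*(1 + (6 + 2**2 + 2*2)) = (-4 + 9)*(1 + (6 + 4 + 4)) = 5*(1 + 14) = 5*15 = 75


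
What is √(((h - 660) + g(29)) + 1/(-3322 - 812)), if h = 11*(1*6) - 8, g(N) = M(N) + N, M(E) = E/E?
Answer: I*√9775458966/4134 ≈ 23.917*I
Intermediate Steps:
M(E) = 1
g(N) = 1 + N
h = 58 (h = 11*6 - 8 = 66 - 8 = 58)
√(((h - 660) + g(29)) + 1/(-3322 - 812)) = √(((58 - 660) + (1 + 29)) + 1/(-3322 - 812)) = √((-602 + 30) + 1/(-4134)) = √(-572 - 1/4134) = √(-2364649/4134) = I*√9775458966/4134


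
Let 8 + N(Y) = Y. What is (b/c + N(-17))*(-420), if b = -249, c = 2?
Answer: 62790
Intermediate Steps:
N(Y) = -8 + Y
(b/c + N(-17))*(-420) = (-249/2 + (-8 - 17))*(-420) = (-249*½ - 25)*(-420) = (-249/2 - 25)*(-420) = -299/2*(-420) = 62790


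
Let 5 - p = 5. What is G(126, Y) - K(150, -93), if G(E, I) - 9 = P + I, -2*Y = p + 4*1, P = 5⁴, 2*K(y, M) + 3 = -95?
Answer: 681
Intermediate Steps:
p = 0 (p = 5 - 1*5 = 5 - 5 = 0)
K(y, M) = -49 (K(y, M) = -3/2 + (½)*(-95) = -3/2 - 95/2 = -49)
P = 625
Y = -2 (Y = -(0 + 4*1)/2 = -(0 + 4)/2 = -½*4 = -2)
G(E, I) = 634 + I (G(E, I) = 9 + (625 + I) = 634 + I)
G(126, Y) - K(150, -93) = (634 - 2) - 1*(-49) = 632 + 49 = 681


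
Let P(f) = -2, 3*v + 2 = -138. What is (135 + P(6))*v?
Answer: -18620/3 ≈ -6206.7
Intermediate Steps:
v = -140/3 (v = -⅔ + (⅓)*(-138) = -⅔ - 46 = -140/3 ≈ -46.667)
(135 + P(6))*v = (135 - 2)*(-140/3) = 133*(-140/3) = -18620/3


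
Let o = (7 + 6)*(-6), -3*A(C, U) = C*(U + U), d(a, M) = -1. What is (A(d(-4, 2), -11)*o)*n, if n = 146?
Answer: 83512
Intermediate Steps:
A(C, U) = -2*C*U/3 (A(C, U) = -C*(U + U)/3 = -C*2*U/3 = -2*C*U/3)
o = -78 (o = 13*(-6) = -78)
(A(d(-4, 2), -11)*o)*n = (-⅔*(-1)*(-11)*(-78))*146 = -22/3*(-78)*146 = 572*146 = 83512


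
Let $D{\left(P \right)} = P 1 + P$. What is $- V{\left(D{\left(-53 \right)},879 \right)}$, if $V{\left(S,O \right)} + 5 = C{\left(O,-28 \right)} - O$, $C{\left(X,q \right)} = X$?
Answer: $5$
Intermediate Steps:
$D{\left(P \right)} = 2 P$ ($D{\left(P \right)} = P + P = 2 P$)
$V{\left(S,O \right)} = -5$ ($V{\left(S,O \right)} = -5 + \left(O - O\right) = -5 + 0 = -5$)
$- V{\left(D{\left(-53 \right)},879 \right)} = \left(-1\right) \left(-5\right) = 5$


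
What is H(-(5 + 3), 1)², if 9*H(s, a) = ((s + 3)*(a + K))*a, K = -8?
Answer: 1225/81 ≈ 15.123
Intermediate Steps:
H(s, a) = a*(-8 + a)*(3 + s)/9 (H(s, a) = (((s + 3)*(a - 8))*a)/9 = (((3 + s)*(-8 + a))*a)/9 = (((-8 + a)*(3 + s))*a)/9 = (a*(-8 + a)*(3 + s))/9 = a*(-8 + a)*(3 + s)/9)
H(-(5 + 3), 1)² = ((⅑)*1*(-24 - (-8)*(5 + 3) + 3*1 + 1*(-(5 + 3))))² = ((⅑)*1*(-24 - (-8)*8 + 3 + 1*(-1*8)))² = ((⅑)*1*(-24 - 8*(-8) + 3 + 1*(-8)))² = ((⅑)*1*(-24 + 64 + 3 - 8))² = ((⅑)*1*35)² = (35/9)² = 1225/81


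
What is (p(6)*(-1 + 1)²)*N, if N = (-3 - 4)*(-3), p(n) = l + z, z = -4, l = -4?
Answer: 0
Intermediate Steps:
p(n) = -8 (p(n) = -4 - 4 = -8)
N = 21 (N = -7*(-3) = 21)
(p(6)*(-1 + 1)²)*N = -8*(-1 + 1)²*21 = -8*0²*21 = -8*0*21 = 0*21 = 0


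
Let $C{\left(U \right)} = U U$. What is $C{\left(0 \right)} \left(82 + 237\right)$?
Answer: $0$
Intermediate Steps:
$C{\left(U \right)} = U^{2}$
$C{\left(0 \right)} \left(82 + 237\right) = 0^{2} \left(82 + 237\right) = 0 \cdot 319 = 0$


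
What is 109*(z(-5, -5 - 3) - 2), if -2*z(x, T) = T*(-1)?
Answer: -654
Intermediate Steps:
z(x, T) = T/2 (z(x, T) = -T*(-1)/2 = -(-1)*T/2 = T/2)
109*(z(-5, -5 - 3) - 2) = 109*((-5 - 3)/2 - 2) = 109*((½)*(-8) - 2) = 109*(-4 - 2) = 109*(-6) = -654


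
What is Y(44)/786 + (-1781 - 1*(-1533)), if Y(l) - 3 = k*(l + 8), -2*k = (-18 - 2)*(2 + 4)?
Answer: -63935/262 ≈ -244.03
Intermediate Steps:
k = 60 (k = -(-18 - 2)*(2 + 4)/2 = -(-10)*6 = -½*(-120) = 60)
Y(l) = 483 + 60*l (Y(l) = 3 + 60*(l + 8) = 3 + 60*(8 + l) = 3 + (480 + 60*l) = 483 + 60*l)
Y(44)/786 + (-1781 - 1*(-1533)) = (483 + 60*44)/786 + (-1781 - 1*(-1533)) = (483 + 2640)*(1/786) + (-1781 + 1533) = 3123*(1/786) - 248 = 1041/262 - 248 = -63935/262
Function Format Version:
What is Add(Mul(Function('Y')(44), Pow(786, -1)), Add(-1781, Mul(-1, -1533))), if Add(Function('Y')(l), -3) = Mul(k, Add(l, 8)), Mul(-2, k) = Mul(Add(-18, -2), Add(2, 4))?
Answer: Rational(-63935, 262) ≈ -244.03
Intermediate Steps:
k = 60 (k = Mul(Rational(-1, 2), Mul(Add(-18, -2), Add(2, 4))) = Mul(Rational(-1, 2), Mul(-20, 6)) = Mul(Rational(-1, 2), -120) = 60)
Function('Y')(l) = Add(483, Mul(60, l)) (Function('Y')(l) = Add(3, Mul(60, Add(l, 8))) = Add(3, Mul(60, Add(8, l))) = Add(3, Add(480, Mul(60, l))) = Add(483, Mul(60, l)))
Add(Mul(Function('Y')(44), Pow(786, -1)), Add(-1781, Mul(-1, -1533))) = Add(Mul(Add(483, Mul(60, 44)), Pow(786, -1)), Add(-1781, Mul(-1, -1533))) = Add(Mul(Add(483, 2640), Rational(1, 786)), Add(-1781, 1533)) = Add(Mul(3123, Rational(1, 786)), -248) = Add(Rational(1041, 262), -248) = Rational(-63935, 262)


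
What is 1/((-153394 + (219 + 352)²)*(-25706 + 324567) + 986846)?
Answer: 1/51598441913 ≈ 1.9380e-11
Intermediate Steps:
1/((-153394 + (219 + 352)²)*(-25706 + 324567) + 986846) = 1/((-153394 + 571²)*298861 + 986846) = 1/((-153394 + 326041)*298861 + 986846) = 1/(172647*298861 + 986846) = 1/(51597455067 + 986846) = 1/51598441913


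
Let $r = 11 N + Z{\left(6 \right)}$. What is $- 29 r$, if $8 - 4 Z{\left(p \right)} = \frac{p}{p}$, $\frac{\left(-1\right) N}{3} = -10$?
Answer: $- \frac{38483}{4} \approx -9620.8$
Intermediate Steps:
$N = 30$ ($N = \left(-3\right) \left(-10\right) = 30$)
$Z{\left(p \right)} = \frac{7}{4}$ ($Z{\left(p \right)} = 2 - \frac{p \frac{1}{p}}{4} = 2 - \frac{1}{4} = \frac{7}{4}$)
$r = \frac{1327}{4}$ ($r = 11 \cdot 30 + \frac{7}{4} = 330 + \frac{7}{4} = \frac{1327}{4} \approx 331.75$)
$- 29 r = \left(-29\right) \frac{1327}{4} = - \frac{38483}{4}$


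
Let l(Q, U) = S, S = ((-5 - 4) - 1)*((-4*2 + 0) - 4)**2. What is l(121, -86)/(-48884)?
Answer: 360/12221 ≈ 0.029457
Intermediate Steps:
S = -1440 (S = (-9 - 1)*((-8 + 0) - 4)**2 = -10*(-8 - 4)**2 = -10*(-12)**2 = -10*144 = -1440)
l(Q, U) = -1440
l(121, -86)/(-48884) = -1440/(-48884) = -1440*(-1/48884) = 360/12221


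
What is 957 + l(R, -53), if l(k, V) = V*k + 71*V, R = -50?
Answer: -156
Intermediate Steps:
l(k, V) = 71*V + V*k
957 + l(R, -53) = 957 - 53*(71 - 50) = 957 - 53*21 = 957 - 1113 = -156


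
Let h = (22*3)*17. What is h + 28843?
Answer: 29965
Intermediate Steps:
h = 1122 (h = 66*17 = 1122)
h + 28843 = 1122 + 28843 = 29965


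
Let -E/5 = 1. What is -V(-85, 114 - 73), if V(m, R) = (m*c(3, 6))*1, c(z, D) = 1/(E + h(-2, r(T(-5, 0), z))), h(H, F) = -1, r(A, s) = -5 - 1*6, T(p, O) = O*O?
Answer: -85/6 ≈ -14.167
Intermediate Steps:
E = -5 (E = -5*1 = -5)
T(p, O) = O²
r(A, s) = -11 (r(A, s) = -5 - 6 = -11)
c(z, D) = -⅙ (c(z, D) = 1/(-5 - 1) = 1/(-6) = -⅙)
V(m, R) = -m/6 (V(m, R) = (m*(-⅙))*1 = -m/6*1 = -m/6)
-V(-85, 114 - 73) = -(-1)*(-85)/6 = -1*85/6 = -85/6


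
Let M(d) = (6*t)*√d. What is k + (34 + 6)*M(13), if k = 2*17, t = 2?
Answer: 34 + 480*√13 ≈ 1764.7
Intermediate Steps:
k = 34
M(d) = 12*√d (M(d) = (6*2)*√d = 12*√d)
k + (34 + 6)*M(13) = 34 + (34 + 6)*(12*√13) = 34 + 40*(12*√13) = 34 + 480*√13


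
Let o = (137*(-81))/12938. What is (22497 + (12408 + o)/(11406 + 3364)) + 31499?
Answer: 10318486186567/191094260 ≈ 53997.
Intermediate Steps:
o = -11097/12938 (o = -11097*1/12938 = -11097/12938 ≈ -0.85771)
(22497 + (12408 + o)/(11406 + 3364)) + 31499 = (22497 + (12408 - 11097/12938)/(11406 + 3364)) + 31499 = (22497 + (160523607/12938)/14770) + 31499 = (22497 + (160523607/12938)*(1/14770)) + 31499 = (22497 + 160523607/191094260) + 31499 = 4299208090827/191094260 + 31499 = 10318486186567/191094260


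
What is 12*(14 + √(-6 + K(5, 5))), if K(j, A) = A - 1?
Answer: 168 + 12*I*√2 ≈ 168.0 + 16.971*I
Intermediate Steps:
K(j, A) = -1 + A
12*(14 + √(-6 + K(5, 5))) = 12*(14 + √(-6 + (-1 + 5))) = 12*(14 + √(-6 + 4)) = 12*(14 + √(-2)) = 12*(14 + I*√2) = 168 + 12*I*√2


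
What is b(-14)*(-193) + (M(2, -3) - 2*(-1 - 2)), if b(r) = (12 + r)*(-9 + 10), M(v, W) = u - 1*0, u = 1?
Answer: 393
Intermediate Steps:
M(v, W) = 1 (M(v, W) = 1 - 1*0 = 1 + 0 = 1)
b(r) = 12 + r (b(r) = (12 + r)*1 = 12 + r)
b(-14)*(-193) + (M(2, -3) - 2*(-1 - 2)) = (12 - 14)*(-193) + (1 - 2*(-1 - 2)) = -2*(-193) + (1 - 2*(-3)) = 386 + (1 - 2*(-3)) = 386 + (1 + 6) = 386 + 7 = 393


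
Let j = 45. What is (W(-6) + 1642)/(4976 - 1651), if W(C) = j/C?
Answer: 467/950 ≈ 0.49158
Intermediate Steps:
W(C) = 45/C
(W(-6) + 1642)/(4976 - 1651) = (45/(-6) + 1642)/(4976 - 1651) = (45*(-⅙) + 1642)/3325 = (-15/2 + 1642)*(1/3325) = (3269/2)*(1/3325) = 467/950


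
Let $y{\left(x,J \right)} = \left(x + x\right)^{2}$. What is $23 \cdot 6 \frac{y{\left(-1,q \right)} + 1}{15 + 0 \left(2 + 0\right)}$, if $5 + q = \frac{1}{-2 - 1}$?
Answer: $46$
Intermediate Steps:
$q = - \frac{16}{3}$ ($q = -5 + \frac{1}{-2 - 1} = -5 + \frac{1}{-3} = -5 - \frac{1}{3} = - \frac{16}{3} \approx -5.3333$)
$y{\left(x,J \right)} = 4 x^{2}$ ($y{\left(x,J \right)} = \left(2 x\right)^{2} = 4 x^{2}$)
$23 \cdot 6 \frac{y{\left(-1,q \right)} + 1}{15 + 0 \left(2 + 0\right)} = 23 \cdot 6 \frac{4 \left(-1\right)^{2} + 1}{15 + 0 \left(2 + 0\right)} = 138 \frac{4 \cdot 1 + 1}{15 + 0 \cdot 2} = 138 \frac{4 + 1}{15 + 0} = 138 \cdot \frac{5}{15} = 138 \cdot 5 \cdot \frac{1}{15} = 138 \cdot \frac{1}{3} = 46$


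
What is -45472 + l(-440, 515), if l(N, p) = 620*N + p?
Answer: -317757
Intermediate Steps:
l(N, p) = p + 620*N
-45472 + l(-440, 515) = -45472 + (515 + 620*(-440)) = -45472 + (515 - 272800) = -45472 - 272285 = -317757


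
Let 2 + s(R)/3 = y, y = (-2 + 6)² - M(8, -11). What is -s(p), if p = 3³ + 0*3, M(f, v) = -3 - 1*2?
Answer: -57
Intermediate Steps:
M(f, v) = -5 (M(f, v) = -3 - 2 = -5)
p = 27 (p = 27 + 0 = 27)
y = 21 (y = (-2 + 6)² - 1*(-5) = 4² + 5 = 16 + 5 = 21)
s(R) = 57 (s(R) = -6 + 3*21 = -6 + 63 = 57)
-s(p) = -1*57 = -57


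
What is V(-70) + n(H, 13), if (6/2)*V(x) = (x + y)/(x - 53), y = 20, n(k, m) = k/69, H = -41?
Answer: -3893/8487 ≈ -0.45870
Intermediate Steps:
n(k, m) = k/69 (n(k, m) = k*(1/69) = k/69)
V(x) = (20 + x)/(3*(-53 + x)) (V(x) = ((x + 20)/(x - 53))/3 = ((20 + x)/(-53 + x))/3 = (20 + x)/(3*(-53 + x)))
V(-70) + n(H, 13) = (20 - 70)/(3*(-53 - 70)) + (1/69)*(-41) = (1/3)*(-50)/(-123) - 41/69 = (1/3)*(-1/123)*(-50) - 41/69 = 50/369 - 41/69 = -3893/8487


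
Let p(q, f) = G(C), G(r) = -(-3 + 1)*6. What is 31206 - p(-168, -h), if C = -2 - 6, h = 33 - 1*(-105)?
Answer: 31194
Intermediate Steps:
h = 138 (h = 33 + 105 = 138)
C = -8
G(r) = 12 (G(r) = -1*(-2)*6 = 2*6 = 12)
p(q, f) = 12
31206 - p(-168, -h) = 31206 - 1*12 = 31206 - 12 = 31194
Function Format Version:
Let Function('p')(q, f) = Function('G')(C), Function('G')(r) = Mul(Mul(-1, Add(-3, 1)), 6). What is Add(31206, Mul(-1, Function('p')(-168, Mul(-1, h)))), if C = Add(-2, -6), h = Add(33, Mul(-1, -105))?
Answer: 31194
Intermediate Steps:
h = 138 (h = Add(33, 105) = 138)
C = -8
Function('G')(r) = 12 (Function('G')(r) = Mul(Mul(-1, -2), 6) = Mul(2, 6) = 12)
Function('p')(q, f) = 12
Add(31206, Mul(-1, Function('p')(-168, Mul(-1, h)))) = Add(31206, Mul(-1, 12)) = Add(31206, -12) = 31194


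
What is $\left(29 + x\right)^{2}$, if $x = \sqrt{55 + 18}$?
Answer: $\left(29 + \sqrt{73}\right)^{2} \approx 1409.6$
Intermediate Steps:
$x = \sqrt{73} \approx 8.544$
$\left(29 + x\right)^{2} = \left(29 + \sqrt{73}\right)^{2}$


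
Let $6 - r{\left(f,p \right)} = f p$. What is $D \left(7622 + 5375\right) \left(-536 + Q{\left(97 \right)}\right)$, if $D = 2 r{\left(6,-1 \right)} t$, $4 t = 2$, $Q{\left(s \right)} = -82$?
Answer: $-96385752$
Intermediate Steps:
$t = \frac{1}{2}$ ($t = \frac{1}{4} \cdot 2 = \frac{1}{2} \approx 0.5$)
$r{\left(f,p \right)} = 6 - f p$
$D = 12$ ($D = 2 \left(6 - 6 \left(-1\right)\right) \frac{1}{2} = 2 \left(6 + 6\right) \frac{1}{2} = 2 \cdot 12 \cdot \frac{1}{2} = 24 \cdot \frac{1}{2} = 12$)
$D \left(7622 + 5375\right) \left(-536 + Q{\left(97 \right)}\right) = 12 \left(7622 + 5375\right) \left(-536 - 82\right) = 12 \cdot 12997 \left(-618\right) = 12 \left(-8032146\right) = -96385752$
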